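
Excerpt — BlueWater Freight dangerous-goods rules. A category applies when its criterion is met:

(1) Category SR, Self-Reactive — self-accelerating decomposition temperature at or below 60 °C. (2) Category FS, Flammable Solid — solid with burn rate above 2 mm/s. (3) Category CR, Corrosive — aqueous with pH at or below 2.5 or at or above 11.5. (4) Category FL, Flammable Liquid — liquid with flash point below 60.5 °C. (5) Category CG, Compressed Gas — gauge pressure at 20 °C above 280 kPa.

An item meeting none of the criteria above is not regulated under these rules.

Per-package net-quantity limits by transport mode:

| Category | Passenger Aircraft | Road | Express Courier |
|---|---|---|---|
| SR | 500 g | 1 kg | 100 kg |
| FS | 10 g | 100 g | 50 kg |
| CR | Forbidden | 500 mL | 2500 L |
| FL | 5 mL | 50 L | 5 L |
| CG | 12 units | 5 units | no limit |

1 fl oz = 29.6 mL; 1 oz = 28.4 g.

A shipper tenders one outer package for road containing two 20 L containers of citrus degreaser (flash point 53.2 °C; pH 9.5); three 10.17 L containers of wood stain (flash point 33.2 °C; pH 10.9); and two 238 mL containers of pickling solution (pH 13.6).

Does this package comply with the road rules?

No

With flash point 53.2 °C (< 60.5 °C), the citrus degreaser falls in Category FL.
Wood stain: flash point 33.2 °C < 60.5 °C → Category FL (Flammable Liquid).
The pickling solution has pH 13.6, which is ≥ 11.5, so it is Category CR (Corrosive).
Category CR quantity: two 238 mL containers = 476 mL.
That is within the Category CR road limit of 500 mL.
Total Category FL: (two 20 L containers = 40 L) + (three 10.17 L containers = 30.51 L) = 70.51 L.
70.51 L exceeds the road limit of 50 L for Category FL.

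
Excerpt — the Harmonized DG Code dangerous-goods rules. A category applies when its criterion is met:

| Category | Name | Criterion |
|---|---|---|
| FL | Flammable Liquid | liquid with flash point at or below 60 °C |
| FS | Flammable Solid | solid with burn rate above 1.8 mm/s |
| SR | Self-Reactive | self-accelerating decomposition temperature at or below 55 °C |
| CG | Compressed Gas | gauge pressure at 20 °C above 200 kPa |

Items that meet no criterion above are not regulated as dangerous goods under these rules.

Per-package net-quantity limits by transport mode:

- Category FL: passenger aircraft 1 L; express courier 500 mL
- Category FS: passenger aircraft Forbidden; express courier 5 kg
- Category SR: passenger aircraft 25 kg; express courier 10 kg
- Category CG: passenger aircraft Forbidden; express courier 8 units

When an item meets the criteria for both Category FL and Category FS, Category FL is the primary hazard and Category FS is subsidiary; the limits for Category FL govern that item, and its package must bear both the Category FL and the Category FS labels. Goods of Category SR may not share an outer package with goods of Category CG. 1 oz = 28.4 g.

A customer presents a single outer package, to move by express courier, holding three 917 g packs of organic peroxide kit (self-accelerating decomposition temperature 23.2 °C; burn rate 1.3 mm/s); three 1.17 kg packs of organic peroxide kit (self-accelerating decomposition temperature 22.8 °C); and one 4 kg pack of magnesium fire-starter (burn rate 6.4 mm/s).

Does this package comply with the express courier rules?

Yes

The organic peroxide kit has self-accelerating decomposition temperature 23.2 °C, which is ≤ 55 °C, so it is Category SR (Self-Reactive).
The organic peroxide kit has self-accelerating decomposition temperature 22.8 °C, which is ≤ 55 °C, so it is Category SR (Self-Reactive).
Burn rate 6.4 mm/s meets the Category FS criterion (Flammable Solid), so the magnesium fire-starter is Category FS.
Category SR net quantity: (three 917 g packs = 2.751 kg) + (three 1.17 kg packs = 3.51 kg) = 6.261 kg.
That is within the Category SR express courier limit of 10 kg.
Category FS quantity: 4 kg.
4 kg ≤ 5 kg (express courier limit, Category FS) — within limit.
The segregation rule (Category SR with Category CG) does not apply to Category SR with Category FS.
Every hazard category is within its express courier limit and no segregation rule is violated.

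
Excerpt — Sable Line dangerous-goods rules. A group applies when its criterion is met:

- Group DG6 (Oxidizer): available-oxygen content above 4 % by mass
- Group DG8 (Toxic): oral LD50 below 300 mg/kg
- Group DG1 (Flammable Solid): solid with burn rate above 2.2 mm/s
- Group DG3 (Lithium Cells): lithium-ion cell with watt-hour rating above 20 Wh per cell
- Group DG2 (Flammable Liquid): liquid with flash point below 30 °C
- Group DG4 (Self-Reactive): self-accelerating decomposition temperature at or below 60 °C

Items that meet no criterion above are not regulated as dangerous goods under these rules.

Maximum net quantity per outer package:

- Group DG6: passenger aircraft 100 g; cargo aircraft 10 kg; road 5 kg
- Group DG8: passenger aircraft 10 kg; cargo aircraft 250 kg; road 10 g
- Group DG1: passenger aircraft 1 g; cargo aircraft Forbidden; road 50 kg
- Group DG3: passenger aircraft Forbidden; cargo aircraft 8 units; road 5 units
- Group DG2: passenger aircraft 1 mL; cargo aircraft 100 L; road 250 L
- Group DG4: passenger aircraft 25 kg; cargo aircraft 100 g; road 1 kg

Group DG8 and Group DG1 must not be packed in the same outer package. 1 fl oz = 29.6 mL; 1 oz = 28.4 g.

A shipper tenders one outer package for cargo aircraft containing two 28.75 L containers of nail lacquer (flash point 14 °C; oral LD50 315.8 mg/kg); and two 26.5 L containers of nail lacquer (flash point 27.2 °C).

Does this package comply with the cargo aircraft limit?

No

With flash point 14 °C (< 30 °C), the nail lacquer falls in Group DG2.
Flash point 27.2 °C meets the Group DG2 criterion (Flammable Liquid), so the nail lacquer is Group DG2.
Total Group DG2: (two 28.75 L containers = 57.5 L) + (two 26.5 L containers = 53 L) = 110.5 L.
That exceeds the Group DG2 cargo aircraft limit of 100 L.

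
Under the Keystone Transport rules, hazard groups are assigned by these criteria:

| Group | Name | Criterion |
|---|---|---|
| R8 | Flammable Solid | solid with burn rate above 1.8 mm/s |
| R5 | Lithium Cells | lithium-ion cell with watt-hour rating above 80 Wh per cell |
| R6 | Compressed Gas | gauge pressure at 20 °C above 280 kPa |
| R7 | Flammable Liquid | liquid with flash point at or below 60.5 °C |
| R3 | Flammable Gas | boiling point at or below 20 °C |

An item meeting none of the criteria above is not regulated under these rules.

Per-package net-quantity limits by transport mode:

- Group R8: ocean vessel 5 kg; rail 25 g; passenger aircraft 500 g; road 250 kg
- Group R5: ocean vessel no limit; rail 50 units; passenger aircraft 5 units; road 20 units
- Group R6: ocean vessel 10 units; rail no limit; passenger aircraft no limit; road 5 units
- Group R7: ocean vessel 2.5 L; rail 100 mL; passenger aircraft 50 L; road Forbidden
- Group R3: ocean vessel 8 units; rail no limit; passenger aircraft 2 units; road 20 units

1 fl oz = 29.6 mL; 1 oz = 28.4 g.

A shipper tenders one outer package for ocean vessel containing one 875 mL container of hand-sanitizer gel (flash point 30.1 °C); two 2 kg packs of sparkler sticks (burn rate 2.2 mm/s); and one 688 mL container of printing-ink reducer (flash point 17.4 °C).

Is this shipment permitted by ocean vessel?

Yes

The hand-sanitizer gel has flash point 30.1 °C, which is ≤ 60.5 °C, so it is Group R7 (Flammable Liquid).
Sparkler sticks: burn rate 2.2 mm/s > 1.8 mm/s → Group R8 (Flammable Solid).
The printing-ink reducer has flash point 17.4 °C, which is ≤ 60.5 °C, so it is Group R7 (Flammable Liquid).
Group R8 quantity: two 2 kg packs = 4 kg.
That is within the Group R8 ocean vessel limit of 5 kg.
Total Group R7: 875 mL + 688 mL = 1.563 L.
1.563 L ≤ 2.5 L (ocean vessel limit, Group R7) — within limit.
Every hazard group is within its ocean vessel limit and no segregation rule is violated.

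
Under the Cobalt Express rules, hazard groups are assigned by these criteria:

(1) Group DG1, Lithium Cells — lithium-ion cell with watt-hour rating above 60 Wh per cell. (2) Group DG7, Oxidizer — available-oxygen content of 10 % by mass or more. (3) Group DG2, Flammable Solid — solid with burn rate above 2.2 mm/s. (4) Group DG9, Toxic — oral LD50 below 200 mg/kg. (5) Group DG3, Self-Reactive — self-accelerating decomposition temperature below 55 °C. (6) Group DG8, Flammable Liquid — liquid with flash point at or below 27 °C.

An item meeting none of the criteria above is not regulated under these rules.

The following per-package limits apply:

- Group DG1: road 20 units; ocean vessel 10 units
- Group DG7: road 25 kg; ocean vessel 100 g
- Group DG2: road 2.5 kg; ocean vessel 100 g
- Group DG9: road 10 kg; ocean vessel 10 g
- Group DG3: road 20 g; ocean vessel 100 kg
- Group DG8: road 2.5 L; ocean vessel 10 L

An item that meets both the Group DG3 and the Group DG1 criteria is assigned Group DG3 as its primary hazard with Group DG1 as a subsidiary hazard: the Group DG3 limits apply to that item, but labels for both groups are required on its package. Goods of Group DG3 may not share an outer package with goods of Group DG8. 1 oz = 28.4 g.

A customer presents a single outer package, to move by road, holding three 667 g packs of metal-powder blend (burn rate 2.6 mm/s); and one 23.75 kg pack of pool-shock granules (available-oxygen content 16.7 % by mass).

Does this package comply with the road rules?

Yes

Burn rate 2.6 mm/s meets the Group DG2 criterion (Flammable Solid), so the metal-powder blend is Group DG2.
Available-oxygen content 16.7 % by mass meets the Group DG7 criterion (Oxidizer), so the pool-shock granules are Group DG7.
Group DG7 quantity: 23.75 kg.
That is within the Group DG7 road limit of 25 kg.
Group DG2 quantity: three 667 g packs = 2.001 kg.
2.001 kg ≤ 2.5 kg (road limit, Group DG2) — within limit.
The segregation rule (Group DG3 with Group DG8) does not apply to Group DG7 with Group DG2.
Every hazard group is within its road limit and no segregation rule is violated.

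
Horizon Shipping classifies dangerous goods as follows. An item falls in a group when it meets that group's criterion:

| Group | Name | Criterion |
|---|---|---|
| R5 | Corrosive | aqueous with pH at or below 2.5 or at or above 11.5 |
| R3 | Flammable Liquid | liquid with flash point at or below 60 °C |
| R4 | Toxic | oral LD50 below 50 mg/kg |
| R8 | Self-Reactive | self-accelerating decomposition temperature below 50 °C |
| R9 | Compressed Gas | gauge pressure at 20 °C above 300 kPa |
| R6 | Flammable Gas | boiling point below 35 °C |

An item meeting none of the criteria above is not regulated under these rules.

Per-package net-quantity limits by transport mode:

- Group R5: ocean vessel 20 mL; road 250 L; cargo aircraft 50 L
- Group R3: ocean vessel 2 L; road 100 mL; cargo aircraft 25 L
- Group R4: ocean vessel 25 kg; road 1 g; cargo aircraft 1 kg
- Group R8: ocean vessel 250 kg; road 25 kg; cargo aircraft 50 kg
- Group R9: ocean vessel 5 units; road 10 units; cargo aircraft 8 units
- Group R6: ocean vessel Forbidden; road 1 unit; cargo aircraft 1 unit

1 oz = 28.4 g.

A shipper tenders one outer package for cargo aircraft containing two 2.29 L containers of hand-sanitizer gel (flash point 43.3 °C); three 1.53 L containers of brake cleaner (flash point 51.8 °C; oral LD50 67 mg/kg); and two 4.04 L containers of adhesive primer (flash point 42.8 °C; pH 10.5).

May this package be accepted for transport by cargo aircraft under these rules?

With flash point 43.3 °C (≤ 60 °C), the hand-sanitizer gel falls in Group R3.
The brake cleaner has flash point 51.8 °C, which is ≤ 60 °C, so it is Group R3 (Flammable Liquid).
Flash point 42.8 °C meets the Group R3 criterion (Flammable Liquid), so the adhesive primer is Group R3.
Group R3 net quantity: (two 2.29 L containers = 4.58 L) + (three 1.53 L containers = 4.59 L) + (two 4.04 L containers = 8.08 L) = 17.25 L.
17.25 L is within the cargo aircraft limit of 25 L for Group R3.

Yes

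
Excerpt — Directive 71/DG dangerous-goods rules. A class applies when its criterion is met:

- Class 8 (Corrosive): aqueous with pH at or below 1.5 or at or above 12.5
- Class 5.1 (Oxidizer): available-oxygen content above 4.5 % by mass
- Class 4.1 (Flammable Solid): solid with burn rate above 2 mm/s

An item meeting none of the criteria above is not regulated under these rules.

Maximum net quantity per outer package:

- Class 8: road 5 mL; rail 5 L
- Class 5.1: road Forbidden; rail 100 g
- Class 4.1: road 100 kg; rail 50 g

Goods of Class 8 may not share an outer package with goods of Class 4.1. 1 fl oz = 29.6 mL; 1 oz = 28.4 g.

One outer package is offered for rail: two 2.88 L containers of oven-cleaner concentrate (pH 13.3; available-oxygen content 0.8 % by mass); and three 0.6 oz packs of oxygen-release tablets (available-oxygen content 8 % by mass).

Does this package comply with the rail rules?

No

The oven-cleaner concentrate has pH 13.3, which is ≥ 12.5, so it is Class 8 (Corrosive).
With available-oxygen content 8 % by mass (> 4.5 % by mass), the oxygen-release tablets fall in Class 5.1.
Class 8 quantity: two 2.88 L containers = 5.76 L.
That exceeds the Class 8 rail limit of 5 L.
Class 5.1 quantity: three 0.6 oz packs = 51.12 g.
51.12 g ≤ 100 g (rail limit, Class 5.1) — within limit.
The segregation rule (Class 8 with Class 4.1) does not apply to Class 8 with Class 5.1.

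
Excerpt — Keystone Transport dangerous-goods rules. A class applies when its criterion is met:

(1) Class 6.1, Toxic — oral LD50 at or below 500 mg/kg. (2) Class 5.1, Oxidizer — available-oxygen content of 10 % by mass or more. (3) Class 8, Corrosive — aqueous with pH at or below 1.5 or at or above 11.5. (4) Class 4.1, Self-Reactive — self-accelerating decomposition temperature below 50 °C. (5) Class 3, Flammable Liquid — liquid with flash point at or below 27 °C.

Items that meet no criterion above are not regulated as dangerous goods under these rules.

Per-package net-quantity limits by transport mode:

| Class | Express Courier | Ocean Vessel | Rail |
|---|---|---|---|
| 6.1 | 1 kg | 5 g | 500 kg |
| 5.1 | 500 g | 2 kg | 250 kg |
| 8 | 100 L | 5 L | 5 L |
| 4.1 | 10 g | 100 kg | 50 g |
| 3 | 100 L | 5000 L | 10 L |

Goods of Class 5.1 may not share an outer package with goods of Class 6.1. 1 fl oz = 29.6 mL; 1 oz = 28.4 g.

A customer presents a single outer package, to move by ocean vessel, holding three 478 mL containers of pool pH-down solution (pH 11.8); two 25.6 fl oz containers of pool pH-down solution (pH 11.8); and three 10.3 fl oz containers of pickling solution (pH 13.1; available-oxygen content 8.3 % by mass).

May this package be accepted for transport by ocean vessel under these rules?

pH 11.8 meets the Class 8 criterion (Corrosive), so the pool pH-down solution is Class 8.
With pH 11.8 (≥ 11.5), the pool pH-down solution falls in Class 8.
Pickling solution: pH 13.1 ≥ 11.5 → Class 8 (Corrosive).
Class 8 net quantity: (three 478 mL containers = 1.434 L) + (two 25.6 fl oz containers = 1515.52 mL) + (three 10.3 fl oz containers = 914.64 mL) = 3864.16 mL.
That is within the Class 8 ocean vessel limit of 5 L.

Yes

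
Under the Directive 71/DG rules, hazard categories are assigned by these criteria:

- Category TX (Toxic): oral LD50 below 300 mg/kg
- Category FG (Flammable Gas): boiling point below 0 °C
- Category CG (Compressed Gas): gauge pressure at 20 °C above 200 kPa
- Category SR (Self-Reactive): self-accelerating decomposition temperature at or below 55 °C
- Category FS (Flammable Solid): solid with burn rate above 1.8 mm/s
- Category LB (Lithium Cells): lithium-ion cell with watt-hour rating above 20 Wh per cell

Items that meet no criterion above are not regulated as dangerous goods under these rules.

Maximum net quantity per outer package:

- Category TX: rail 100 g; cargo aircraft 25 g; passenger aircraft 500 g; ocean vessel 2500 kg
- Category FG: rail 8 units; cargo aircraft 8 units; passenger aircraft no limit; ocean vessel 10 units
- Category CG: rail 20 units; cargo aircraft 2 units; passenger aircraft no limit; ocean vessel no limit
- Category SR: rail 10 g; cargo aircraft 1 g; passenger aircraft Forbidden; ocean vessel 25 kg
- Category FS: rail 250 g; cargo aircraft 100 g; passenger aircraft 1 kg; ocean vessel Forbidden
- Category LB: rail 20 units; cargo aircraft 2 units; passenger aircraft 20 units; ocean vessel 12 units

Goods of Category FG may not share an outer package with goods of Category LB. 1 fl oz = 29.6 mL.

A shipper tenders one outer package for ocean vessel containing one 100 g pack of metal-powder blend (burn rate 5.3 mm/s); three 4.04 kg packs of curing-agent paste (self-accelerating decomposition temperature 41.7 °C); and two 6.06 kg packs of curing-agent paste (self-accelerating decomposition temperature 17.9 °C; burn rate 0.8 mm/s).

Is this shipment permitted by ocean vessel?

With burn rate 5.3 mm/s (> 1.8 mm/s), the metal-powder blend falls in Category FS.
Curing-agent paste: self-accelerating decomposition temperature 41.7 °C ≤ 55 °C → Category SR (Self-Reactive).
Self-accelerating decomposition temperature 17.9 °C meets the Category SR criterion (Self-Reactive), so the curing-agent paste is Category SR.
Total Category SR: (three 4.04 kg packs = 12.12 kg) + (two 6.06 kg packs = 12.12 kg) = 24.24 kg.
That is within the Category SR ocean vessel limit of 25 kg.
Category FS quantity: 100 g.
By ocean vessel, Category FS is Forbidden regardless of quantity.
The segregation rule (Category FG with Category LB) does not apply to Category SR with Category FS.

No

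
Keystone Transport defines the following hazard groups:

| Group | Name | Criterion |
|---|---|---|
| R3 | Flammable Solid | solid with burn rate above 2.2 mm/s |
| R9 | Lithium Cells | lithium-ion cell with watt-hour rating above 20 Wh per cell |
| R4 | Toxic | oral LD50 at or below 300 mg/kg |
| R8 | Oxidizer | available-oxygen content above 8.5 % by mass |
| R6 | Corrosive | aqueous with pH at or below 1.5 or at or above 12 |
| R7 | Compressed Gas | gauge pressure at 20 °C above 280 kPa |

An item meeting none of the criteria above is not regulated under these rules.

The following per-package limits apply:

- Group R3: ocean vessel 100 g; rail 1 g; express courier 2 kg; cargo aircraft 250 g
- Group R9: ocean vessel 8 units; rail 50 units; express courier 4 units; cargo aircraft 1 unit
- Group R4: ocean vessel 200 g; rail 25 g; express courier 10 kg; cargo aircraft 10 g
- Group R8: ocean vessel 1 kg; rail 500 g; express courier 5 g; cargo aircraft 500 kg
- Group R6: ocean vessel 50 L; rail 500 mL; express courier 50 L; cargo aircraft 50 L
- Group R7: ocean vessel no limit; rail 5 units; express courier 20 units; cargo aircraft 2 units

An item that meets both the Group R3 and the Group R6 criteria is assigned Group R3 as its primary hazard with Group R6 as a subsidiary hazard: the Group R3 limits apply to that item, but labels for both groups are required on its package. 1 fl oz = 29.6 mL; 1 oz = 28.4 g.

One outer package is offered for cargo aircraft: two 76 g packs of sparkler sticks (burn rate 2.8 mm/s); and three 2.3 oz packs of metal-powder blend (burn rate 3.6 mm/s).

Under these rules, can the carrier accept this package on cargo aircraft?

No

With burn rate 2.8 mm/s (> 2.2 mm/s), the sparkler sticks fall in Group R3.
With burn rate 3.6 mm/s (> 2.2 mm/s), the metal-powder blend falls in Group R3.
Group R3 net quantity: (two 76 g packs = 152 g) + (three 2.3 oz packs = 195.96 g) = 347.96 g.
347.96 g > 250 g (cargo aircraft limit, Group R3) — over the limit.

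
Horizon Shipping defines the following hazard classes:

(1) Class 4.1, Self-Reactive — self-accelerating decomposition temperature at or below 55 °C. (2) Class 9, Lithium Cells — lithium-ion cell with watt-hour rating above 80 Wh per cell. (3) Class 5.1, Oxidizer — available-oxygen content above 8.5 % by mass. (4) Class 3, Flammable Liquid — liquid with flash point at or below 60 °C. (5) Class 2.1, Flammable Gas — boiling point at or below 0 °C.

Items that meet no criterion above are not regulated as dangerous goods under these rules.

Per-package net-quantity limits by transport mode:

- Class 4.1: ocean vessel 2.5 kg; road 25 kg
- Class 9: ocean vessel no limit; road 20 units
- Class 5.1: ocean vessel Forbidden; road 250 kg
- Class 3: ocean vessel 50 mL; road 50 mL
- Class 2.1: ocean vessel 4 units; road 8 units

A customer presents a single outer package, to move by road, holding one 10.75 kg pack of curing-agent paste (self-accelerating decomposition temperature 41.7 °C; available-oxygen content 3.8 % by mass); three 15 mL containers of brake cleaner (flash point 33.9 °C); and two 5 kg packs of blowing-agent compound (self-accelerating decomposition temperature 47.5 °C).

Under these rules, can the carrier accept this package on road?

Yes

Self-accelerating decomposition temperature 41.7 °C meets the Class 4.1 criterion (Self-Reactive), so the curing-agent paste is Class 4.1.
With flash point 33.9 °C (≤ 60 °C), the brake cleaner falls in Class 3.
Self-accelerating decomposition temperature 47.5 °C meets the Class 4.1 criterion (Self-Reactive), so the blowing-agent compound is Class 4.1.
Total Class 4.1: 10.75 kg + (two 5 kg packs = 10 kg) = 20.75 kg.
20.75 kg is within the road limit of 25 kg for Class 4.1.
Class 3 quantity: three 15 mL containers = 45 mL.
45 mL ≤ 50 mL (road limit, Class 3) — within limit.
Every hazard class is within its road limit and no segregation rule is violated.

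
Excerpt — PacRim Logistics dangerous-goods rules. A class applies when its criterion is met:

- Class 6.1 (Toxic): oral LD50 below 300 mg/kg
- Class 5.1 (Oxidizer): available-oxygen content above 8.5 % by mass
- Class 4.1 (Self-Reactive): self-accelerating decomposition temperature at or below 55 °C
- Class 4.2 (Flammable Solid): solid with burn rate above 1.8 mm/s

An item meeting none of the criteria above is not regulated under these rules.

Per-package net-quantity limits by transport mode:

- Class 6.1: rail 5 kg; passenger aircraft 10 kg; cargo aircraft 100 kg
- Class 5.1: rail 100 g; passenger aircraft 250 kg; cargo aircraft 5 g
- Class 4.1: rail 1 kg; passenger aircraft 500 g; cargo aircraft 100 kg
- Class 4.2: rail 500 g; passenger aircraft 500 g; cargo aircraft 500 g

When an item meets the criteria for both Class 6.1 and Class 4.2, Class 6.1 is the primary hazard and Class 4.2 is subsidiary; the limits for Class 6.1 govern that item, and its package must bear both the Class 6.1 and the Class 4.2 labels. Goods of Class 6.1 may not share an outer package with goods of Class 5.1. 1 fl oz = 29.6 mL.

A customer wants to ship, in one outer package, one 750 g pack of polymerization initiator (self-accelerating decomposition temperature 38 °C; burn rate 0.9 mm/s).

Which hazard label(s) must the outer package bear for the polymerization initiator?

Polymerization initiator: self-accelerating decomposition temperature 38 °C ≤ 55 °C → Class 4.1 (Self-Reactive).
Only the Class 4.1 label is required.

Class 4.1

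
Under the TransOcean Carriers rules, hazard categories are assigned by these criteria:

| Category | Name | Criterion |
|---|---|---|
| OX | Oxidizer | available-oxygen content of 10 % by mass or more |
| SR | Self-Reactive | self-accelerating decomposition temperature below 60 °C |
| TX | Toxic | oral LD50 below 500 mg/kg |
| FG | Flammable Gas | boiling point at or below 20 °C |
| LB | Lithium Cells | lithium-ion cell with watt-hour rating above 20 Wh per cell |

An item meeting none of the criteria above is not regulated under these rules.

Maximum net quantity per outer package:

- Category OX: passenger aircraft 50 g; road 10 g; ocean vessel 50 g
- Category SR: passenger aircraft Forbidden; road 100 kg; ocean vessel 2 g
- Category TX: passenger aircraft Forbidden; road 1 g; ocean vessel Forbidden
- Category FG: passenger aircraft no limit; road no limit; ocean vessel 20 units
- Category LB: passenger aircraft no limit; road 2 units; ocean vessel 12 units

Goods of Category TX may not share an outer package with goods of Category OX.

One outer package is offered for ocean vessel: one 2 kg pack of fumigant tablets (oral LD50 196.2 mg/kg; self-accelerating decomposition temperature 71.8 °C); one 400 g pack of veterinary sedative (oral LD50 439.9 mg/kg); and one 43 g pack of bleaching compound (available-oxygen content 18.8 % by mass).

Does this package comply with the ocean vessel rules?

Oral LD50 196.2 mg/kg meets the Category TX criterion (Toxic), so the fumigant tablets are Category TX.
The veterinary sedative has oral LD50 439.9 mg/kg, which is < 500 mg/kg, so it is Category TX (Toxic).
With available-oxygen content 18.8 % by mass (≥ 10 % by mass), the bleaching compound falls in Category OX.
Total Category TX: 2 kg + 400 g = 2.4 kg.
By ocean vessel, Category TX is Forbidden regardless of quantity.
Category OX quantity: 43 g.
43 g is within the ocean vessel limit of 50 g for Category OX.
Category TX and Category OX may not share an outer package.

No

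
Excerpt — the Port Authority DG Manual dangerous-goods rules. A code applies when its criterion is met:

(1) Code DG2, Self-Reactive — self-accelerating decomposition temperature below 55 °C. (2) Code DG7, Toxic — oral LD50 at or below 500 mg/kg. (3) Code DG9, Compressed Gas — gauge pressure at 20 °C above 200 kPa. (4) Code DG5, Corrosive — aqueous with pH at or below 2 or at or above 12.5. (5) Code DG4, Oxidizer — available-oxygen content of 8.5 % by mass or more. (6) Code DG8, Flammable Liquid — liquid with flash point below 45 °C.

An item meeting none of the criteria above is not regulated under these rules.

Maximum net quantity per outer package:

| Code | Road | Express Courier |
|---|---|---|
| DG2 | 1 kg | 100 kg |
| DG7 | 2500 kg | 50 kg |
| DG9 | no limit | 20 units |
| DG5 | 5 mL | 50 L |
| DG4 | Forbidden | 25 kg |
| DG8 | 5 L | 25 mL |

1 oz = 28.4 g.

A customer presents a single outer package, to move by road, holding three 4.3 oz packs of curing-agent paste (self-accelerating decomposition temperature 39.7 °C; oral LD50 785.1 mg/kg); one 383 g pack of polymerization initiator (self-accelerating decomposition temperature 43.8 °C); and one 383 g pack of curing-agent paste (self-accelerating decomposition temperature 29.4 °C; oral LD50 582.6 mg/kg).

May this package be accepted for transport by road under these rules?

With self-accelerating decomposition temperature 39.7 °C (< 55 °C), the curing-agent paste falls in Code DG2.
With self-accelerating decomposition temperature 43.8 °C (< 55 °C), the polymerization initiator falls in Code DG2.
The curing-agent paste has self-accelerating decomposition temperature 29.4 °C, which is < 55 °C, so it is Code DG2 (Self-Reactive).
Code DG2 net quantity: (three 4.3 oz packs = 366.36 g) + 383 g + 383 g = 1132.36 g.
1132.36 g > 1 kg (road limit, Code DG2) — over the limit.

No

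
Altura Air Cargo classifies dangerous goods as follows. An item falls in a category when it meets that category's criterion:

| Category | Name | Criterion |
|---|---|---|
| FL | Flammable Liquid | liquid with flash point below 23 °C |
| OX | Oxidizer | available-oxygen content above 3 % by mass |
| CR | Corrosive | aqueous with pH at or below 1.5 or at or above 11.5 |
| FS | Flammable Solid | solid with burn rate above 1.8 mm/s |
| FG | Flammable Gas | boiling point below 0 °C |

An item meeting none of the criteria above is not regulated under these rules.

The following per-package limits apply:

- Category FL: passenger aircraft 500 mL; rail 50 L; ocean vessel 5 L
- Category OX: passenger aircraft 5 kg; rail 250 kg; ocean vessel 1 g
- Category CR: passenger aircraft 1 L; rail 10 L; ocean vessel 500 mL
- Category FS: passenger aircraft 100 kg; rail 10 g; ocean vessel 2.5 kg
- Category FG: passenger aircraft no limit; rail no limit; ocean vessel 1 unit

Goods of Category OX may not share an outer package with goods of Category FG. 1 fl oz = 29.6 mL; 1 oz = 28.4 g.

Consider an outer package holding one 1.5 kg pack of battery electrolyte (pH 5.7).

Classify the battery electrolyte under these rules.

Not regulated

pH 5.7 is between 1.5 and 11.5, so Category CR does not apply.
No criterion is met, so the item is not regulated.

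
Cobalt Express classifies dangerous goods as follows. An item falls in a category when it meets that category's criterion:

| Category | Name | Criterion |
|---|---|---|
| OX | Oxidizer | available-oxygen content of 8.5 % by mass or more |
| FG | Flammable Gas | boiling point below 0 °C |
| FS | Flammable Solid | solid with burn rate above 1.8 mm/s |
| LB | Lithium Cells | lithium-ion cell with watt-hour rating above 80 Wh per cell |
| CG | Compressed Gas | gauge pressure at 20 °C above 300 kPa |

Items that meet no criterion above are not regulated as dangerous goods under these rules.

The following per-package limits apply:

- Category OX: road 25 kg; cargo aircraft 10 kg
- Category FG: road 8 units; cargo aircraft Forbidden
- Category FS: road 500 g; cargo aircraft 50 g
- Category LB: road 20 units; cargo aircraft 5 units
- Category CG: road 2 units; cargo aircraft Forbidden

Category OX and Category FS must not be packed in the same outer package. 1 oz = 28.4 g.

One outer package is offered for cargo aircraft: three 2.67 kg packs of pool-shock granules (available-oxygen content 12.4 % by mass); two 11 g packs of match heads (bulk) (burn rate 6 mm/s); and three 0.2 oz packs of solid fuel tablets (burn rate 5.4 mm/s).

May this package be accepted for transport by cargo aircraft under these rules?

Available-oxygen content 12.4 % by mass meets the Category OX criterion (Oxidizer), so the pool-shock granules are Category OX.
The match heads (bulk) have burn rate 6 mm/s, which is > 1.8 mm/s, so they are Category FS (Flammable Solid).
The solid fuel tablets have burn rate 5.4 mm/s, which is > 1.8 mm/s, so they are Category FS (Flammable Solid).
Category OX quantity: three 2.67 kg packs = 8.01 kg.
8.01 kg ≤ 10 kg (cargo aircraft limit, Category OX) — within limit.
Total Category FS: (two 11 g packs = 22 g) + (three 0.2 oz packs = 17.04 g) = 39.04 g.
That is within the Category FS cargo aircraft limit of 50 g.
Category OX and Category FS may not share an outer package.

No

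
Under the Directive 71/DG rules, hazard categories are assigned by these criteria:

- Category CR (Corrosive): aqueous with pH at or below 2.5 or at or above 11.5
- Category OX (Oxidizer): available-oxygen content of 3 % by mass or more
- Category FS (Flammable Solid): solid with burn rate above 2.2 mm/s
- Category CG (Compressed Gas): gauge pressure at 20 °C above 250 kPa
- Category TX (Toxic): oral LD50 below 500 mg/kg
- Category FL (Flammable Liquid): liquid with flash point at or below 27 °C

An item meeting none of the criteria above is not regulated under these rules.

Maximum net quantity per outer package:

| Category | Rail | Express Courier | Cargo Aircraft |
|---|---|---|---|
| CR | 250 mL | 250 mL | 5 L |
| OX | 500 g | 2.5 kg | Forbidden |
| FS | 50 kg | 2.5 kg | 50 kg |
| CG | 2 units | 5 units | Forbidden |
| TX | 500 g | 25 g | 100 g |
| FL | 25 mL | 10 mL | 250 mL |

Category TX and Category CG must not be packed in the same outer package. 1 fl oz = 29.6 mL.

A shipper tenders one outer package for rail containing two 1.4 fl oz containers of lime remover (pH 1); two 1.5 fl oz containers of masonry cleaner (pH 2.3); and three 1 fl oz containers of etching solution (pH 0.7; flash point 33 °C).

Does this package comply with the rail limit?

No

pH 1 meets the Category CR criterion (Corrosive), so the lime remover is Category CR.
Masonry cleaner: pH 2.3 ≤ 2.5 → Category CR (Corrosive).
The etching solution has pH 0.7, which is ≤ 2.5, so it is Category CR (Corrosive).
Category CR net quantity: (two 1.4 fl oz containers = 82.88 mL) + (two 1.5 fl oz containers = 88.8 mL) + (three 1 fl oz containers = 88.8 mL) = 260.48 mL.
That exceeds the Category CR rail limit of 250 mL.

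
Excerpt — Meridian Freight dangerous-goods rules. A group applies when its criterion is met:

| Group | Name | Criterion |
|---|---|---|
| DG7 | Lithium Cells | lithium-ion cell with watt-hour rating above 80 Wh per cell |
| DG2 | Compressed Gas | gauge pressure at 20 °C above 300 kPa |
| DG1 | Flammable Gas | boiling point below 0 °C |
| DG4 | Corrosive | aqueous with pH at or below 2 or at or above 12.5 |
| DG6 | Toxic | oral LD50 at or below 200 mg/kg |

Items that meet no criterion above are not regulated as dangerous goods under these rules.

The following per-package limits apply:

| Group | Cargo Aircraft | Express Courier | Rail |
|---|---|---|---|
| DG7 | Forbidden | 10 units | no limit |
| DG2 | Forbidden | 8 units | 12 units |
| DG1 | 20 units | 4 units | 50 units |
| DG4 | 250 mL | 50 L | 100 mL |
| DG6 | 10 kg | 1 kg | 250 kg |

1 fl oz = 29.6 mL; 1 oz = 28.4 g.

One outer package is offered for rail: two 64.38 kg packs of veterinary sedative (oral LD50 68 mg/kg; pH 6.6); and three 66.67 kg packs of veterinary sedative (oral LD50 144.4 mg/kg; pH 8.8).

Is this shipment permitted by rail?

No

Oral LD50 68 mg/kg meets the Group DG6 criterion (Toxic), so the veterinary sedative is Group DG6.
Oral LD50 144.4 mg/kg meets the Group DG6 criterion (Toxic), so the veterinary sedative is Group DG6.
Group DG6 net quantity: (two 64.38 kg packs = 128.76 kg) + (three 66.67 kg packs = 200.01 kg) = 328.77 kg.
That exceeds the Group DG6 rail limit of 250 kg.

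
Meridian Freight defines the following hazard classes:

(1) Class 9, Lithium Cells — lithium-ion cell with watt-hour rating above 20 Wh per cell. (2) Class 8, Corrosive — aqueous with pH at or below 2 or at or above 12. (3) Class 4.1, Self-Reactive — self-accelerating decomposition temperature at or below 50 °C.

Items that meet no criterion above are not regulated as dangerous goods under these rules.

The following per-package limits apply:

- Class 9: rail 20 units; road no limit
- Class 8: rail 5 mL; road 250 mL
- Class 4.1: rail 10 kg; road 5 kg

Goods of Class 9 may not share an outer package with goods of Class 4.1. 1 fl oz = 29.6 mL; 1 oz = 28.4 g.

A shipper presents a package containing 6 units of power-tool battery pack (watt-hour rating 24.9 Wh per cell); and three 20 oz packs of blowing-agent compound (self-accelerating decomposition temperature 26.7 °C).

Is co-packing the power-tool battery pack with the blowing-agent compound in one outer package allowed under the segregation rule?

The power-tool battery pack has watt-hour rating 24.9 Wh per cell, which is > 20 Wh per cell, so it is Class 9 (Lithium Cells).
Self-accelerating decomposition temperature 26.7 °C meets the Class 4.1 criterion (Self-Reactive), so the blowing-agent compound is Class 4.1.
Class 9 and Class 4.1 may not share an outer package.

No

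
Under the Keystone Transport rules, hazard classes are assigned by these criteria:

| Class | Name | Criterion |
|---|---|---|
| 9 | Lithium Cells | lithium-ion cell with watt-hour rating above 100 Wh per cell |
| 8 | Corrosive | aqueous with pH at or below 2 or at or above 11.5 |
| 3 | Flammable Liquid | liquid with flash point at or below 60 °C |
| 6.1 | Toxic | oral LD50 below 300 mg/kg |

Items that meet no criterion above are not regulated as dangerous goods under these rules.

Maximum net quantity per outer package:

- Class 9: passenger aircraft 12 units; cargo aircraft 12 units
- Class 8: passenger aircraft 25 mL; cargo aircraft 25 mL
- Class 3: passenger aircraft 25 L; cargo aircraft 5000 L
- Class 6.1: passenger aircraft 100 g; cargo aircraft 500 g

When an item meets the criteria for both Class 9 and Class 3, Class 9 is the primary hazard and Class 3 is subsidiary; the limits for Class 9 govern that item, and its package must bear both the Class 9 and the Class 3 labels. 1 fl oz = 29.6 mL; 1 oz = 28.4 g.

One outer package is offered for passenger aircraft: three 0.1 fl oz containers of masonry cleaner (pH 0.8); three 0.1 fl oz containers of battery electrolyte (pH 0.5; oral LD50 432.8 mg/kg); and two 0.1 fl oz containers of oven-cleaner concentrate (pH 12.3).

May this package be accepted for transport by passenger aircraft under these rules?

Yes

pH 0.8 meets the Class 8 criterion (Corrosive), so the masonry cleaner is Class 8.
The battery electrolyte has pH 0.5, which is ≤ 2, so it is Class 8 (Corrosive).
The oven-cleaner concentrate has pH 12.3, which is ≥ 11.5, so it is Class 8 (Corrosive).
Total Class 8: (three 0.1 fl oz containers = 8.88 mL) + (three 0.1 fl oz containers = 8.88 mL) + (two 0.1 fl oz containers = 5.92 mL) = 23.68 mL.
23.68 mL ≤ 25 mL (passenger aircraft limit, Class 8) — within limit.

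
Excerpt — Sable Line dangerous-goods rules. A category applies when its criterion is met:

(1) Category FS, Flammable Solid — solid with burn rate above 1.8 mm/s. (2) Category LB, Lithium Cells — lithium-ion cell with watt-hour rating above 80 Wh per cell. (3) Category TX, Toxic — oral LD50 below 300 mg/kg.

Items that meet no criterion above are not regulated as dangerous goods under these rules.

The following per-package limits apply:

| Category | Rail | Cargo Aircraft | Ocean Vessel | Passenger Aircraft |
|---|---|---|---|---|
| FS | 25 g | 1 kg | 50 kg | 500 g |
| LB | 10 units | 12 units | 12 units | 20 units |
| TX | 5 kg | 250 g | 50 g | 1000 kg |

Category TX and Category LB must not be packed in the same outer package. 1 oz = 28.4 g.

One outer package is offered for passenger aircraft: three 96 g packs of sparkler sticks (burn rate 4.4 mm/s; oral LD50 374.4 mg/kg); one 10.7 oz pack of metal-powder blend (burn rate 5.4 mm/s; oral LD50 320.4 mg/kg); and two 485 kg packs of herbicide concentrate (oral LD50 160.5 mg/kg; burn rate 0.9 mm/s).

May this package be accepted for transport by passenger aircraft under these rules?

The sparkler sticks have burn rate 4.4 mm/s, which is > 1.8 mm/s, so they are Category FS (Flammable Solid).
Metal-powder blend: burn rate 5.4 mm/s > 1.8 mm/s → Category FS (Flammable Solid).
Oral LD50 160.5 mg/kg meets the Category TX criterion (Toxic), so the herbicide concentrate is Category TX.
Total Category FS: (three 96 g packs = 288 g) + (one 10.7 oz pack = 303.88 g) = 591.88 g.
That exceeds the Category FS passenger aircraft limit of 500 g.
Category TX quantity: two 485 kg packs = 970 kg.
970 kg is within the passenger aircraft limit of 1000 kg for Category TX.
The segregation rule (Category TX with Category LB) does not apply to Category FS with Category TX.

No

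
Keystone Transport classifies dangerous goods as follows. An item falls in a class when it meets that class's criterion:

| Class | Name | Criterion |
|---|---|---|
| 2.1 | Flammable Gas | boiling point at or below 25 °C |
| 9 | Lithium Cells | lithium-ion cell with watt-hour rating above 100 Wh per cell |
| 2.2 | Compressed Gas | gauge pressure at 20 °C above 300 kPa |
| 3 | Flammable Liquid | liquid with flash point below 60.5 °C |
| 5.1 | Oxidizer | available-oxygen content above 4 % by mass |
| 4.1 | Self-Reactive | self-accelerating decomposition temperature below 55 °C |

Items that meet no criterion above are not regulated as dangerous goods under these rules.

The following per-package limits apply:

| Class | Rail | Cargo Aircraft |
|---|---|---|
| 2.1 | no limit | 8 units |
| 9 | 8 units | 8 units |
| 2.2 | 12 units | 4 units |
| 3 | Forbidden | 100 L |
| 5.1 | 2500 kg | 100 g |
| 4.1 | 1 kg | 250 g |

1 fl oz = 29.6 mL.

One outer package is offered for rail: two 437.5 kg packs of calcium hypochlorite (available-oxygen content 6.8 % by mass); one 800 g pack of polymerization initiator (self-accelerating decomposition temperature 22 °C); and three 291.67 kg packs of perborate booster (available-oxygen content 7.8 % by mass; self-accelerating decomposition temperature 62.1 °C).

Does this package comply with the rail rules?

Yes

The calcium hypochlorite has available-oxygen content 6.8 % by mass, which is > 4 % by mass, so it is Class 5.1 (Oxidizer).
The polymerization initiator has self-accelerating decomposition temperature 22 °C, which is < 55 °C, so it is Class 4.1 (Self-Reactive).
The perborate booster has available-oxygen content 7.8 % by mass, which is > 4 % by mass, so it is Class 5.1 (Oxidizer).
Total Class 5.1: (two 437.5 kg packs = 875 kg) + (three 291.67 kg packs = 875.01 kg) = 1750.01 kg.
That is within the Class 5.1 rail limit of 2500 kg.
Class 4.1 quantity: 800 g.
That is within the Class 4.1 rail limit of 1 kg.
Every hazard class is within its rail limit and no segregation rule is violated.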